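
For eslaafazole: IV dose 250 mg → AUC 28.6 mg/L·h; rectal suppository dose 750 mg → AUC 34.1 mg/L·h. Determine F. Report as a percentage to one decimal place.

F = 39.7%

F = (AUC_ev / D_ev) / (AUC_iv / D_iv)
  = (34.1/750) / (28.6/250)
  = 0.0454667 / 0.1144 = 0.3974
  = 39.74%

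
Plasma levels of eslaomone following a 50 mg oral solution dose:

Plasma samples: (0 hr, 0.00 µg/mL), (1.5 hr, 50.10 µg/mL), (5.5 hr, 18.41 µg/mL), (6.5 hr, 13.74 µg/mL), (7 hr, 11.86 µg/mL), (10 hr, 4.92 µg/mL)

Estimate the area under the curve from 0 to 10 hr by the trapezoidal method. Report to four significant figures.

Trapezoidal AUC_0→10:
  [0→1.5]: (0.00+50.10)/2 × 1.5 = 37.575
  [1.5→5.5]: (50.10+18.41)/2 × 4 = 137.02
  [5.5→6.5]: (18.41+13.74)/2 × 1 = 16.075
  [6.5→7]: (13.74+11.86)/2 × 0.5 = 6.4
  [7→10]: (11.86+4.92)/2 × 3 = 25.17
  Sum = 222.24 µg/mL·hr

AUC = 222.2 µg/mL·hr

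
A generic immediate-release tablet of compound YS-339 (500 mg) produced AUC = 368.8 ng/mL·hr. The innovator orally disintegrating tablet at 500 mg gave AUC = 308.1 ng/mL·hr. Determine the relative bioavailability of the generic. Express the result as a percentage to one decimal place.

F_rel = (AUC_test/D_test) / (AUC_ref/D_ref)
      = (368.8/500) / (308.1/500)
      = 0.7376 / 0.6162 = 1.1970 = 119.70%

F_rel = 119.7%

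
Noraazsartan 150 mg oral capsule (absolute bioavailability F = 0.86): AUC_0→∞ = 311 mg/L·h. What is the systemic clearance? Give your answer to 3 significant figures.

CL = F × Dose / AUC_0→∞
   = 0.86 × 150 / 311 = 0.414791 L/h

CL = 0.415 L/h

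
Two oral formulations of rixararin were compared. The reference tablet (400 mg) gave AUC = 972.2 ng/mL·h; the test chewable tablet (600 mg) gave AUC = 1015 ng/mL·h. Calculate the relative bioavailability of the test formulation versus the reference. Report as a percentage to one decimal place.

F_rel = 69.6%

F_rel = (AUC_test/D_test) / (AUC_ref/D_ref)
      = (1015/600) / (972.2/400)
      = 1.69167 / 2.4305 = 0.6960 = 69.60%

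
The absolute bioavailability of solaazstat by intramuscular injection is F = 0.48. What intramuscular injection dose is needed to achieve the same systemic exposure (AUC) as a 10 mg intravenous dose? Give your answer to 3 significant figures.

For equal systemic exposure: F × D_ev = D_iv
D_ev = D_iv / F = 10 / 0.48 = 20.8333 mg

D_intramuscular = 20.8 mg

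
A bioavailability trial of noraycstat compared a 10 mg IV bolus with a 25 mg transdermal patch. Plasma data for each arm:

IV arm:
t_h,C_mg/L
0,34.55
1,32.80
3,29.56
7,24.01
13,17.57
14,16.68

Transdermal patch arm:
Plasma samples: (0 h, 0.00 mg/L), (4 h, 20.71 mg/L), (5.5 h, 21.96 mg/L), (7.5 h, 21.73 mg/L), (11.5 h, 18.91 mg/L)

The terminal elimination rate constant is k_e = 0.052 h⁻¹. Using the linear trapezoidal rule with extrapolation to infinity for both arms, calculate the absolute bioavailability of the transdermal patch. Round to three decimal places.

F = 0.338

Trapezoidal AUC_0→14 (IV):
  [0→1]: (34.55+32.80)/2 × 1 = 33.675
  [1→3]: (32.80+29.56)/2 × 2 = 62.36
  [3→7]: (29.56+24.01)/2 × 4 = 107.14
  [7→13]: (24.01+17.57)/2 × 6 = 124.74
  [13→14]: (17.57+16.68)/2 × 1 = 17.125
  Sum = 345.04 mg/L·h
IV tail: 16.68/0.052 = 320.769; AUC_iv,0→∞ = 345.04 + 320.769 = 665.809 mg/L·h
Trapezoidal AUC_0→11.5 (transdermal patch):
  [0→4]: (0.00+20.71)/2 × 4 = 41.42
  [4→5.5]: (20.71+21.96)/2 × 1.5 = 32.0025
  [5.5→7.5]: (21.96+21.73)/2 × 2 = 43.69
  [7.5→11.5]: (21.73+18.91)/2 × 4 = 81.28
  Sum = 198.3925 mg/L·h
transdermal patch tail: 18.91/0.052 = 363.654; AUC_ev,0→∞ = 198.3925 + 363.654 = 562.0465 mg/L·h
F = (AUC_ev/D_ev)/(AUC_iv/D_iv) = (562.0465/25)/(665.809/10) = 22.48186/66.5809 = 0.3377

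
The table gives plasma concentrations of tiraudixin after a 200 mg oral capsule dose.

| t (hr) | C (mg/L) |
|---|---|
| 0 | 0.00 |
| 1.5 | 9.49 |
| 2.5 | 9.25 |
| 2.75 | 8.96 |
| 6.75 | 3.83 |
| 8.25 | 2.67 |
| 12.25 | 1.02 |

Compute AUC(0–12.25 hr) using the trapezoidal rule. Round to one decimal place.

Trapezoidal AUC_0→12.25:
  [0→1.5]: (0.00+9.49)/2 × 1.5 = 7.1175
  [1.5→2.5]: (9.49+9.25)/2 × 1 = 9.37
  [2.5→2.75]: (9.25+8.96)/2 × 0.25 = 2.27625
  [2.75→6.75]: (8.96+3.83)/2 × 4 = 25.58
  [6.75→8.25]: (3.83+2.67)/2 × 1.5 = 4.875
  [8.25→12.25]: (2.67+1.02)/2 × 4 = 7.38
  Sum = 56.59875 mg/L·hr

AUC = 56.6 mg/L·hr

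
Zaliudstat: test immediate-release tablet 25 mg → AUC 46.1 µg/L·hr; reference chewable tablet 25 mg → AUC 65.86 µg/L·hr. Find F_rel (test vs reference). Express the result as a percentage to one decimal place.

F_rel = 70.0%

F_rel = (AUC_test/D_test) / (AUC_ref/D_ref)
      = (46.1/25) / (65.86/25)
      = 1.844 / 2.6344 = 0.7000 = 70.00%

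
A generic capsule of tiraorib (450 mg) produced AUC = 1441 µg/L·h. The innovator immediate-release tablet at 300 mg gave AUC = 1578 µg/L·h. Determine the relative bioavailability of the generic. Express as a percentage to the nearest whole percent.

F_rel = (AUC_test/D_test) / (AUC_ref/D_ref)
      = (1441/450) / (1578/300)
      = 3.20222 / 5.26 = 0.6088 = 60.88%

F_rel = 61%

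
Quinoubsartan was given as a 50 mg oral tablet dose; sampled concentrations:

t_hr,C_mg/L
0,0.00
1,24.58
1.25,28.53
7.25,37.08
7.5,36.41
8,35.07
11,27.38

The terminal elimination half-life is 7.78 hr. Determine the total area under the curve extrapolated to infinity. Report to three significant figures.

Trapezoidal AUC_0→11:
  [0→1]: (0.00+24.58)/2 × 1 = 12.29
  [1→1.25]: (24.58+28.53)/2 × 0.25 = 6.63875
  [1.25→7.25]: (28.53+37.08)/2 × 6 = 196.83
  [7.25→7.5]: (37.08+36.41)/2 × 0.25 = 9.18625
  [7.5→8]: (36.41+35.07)/2 × 0.5 = 17.87
  [8→11]: (35.07+27.38)/2 × 3 = 93.675
  Sum = 336.49 mg/L·hr
k_e = ln2 / t½ = 0.693147 / 7.78 = 0.0891 hr^-1
Extrapolated tail: C_last / k_e = 27.38 / 0.0891 = 307.295
AUC_0→∞ = 336.49 + 307.295 = 643.785 mg/L·hr

AUC = 644 mg/L·hr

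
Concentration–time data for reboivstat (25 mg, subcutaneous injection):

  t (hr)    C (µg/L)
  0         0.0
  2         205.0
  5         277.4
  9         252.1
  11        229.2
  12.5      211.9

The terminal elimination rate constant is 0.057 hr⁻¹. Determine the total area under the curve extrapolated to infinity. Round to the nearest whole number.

AUC = 6517 µg/L·hr

Trapezoidal AUC_0→12.5:
  [0→2]: (0.0+205.0)/2 × 2 = 205.0
  [2→5]: (205.0+277.4)/2 × 3 = 723.6
  [5→9]: (277.4+252.1)/2 × 4 = 1059.0
  [9→11]: (252.1+229.2)/2 × 2 = 481.3
  [11→12.5]: (229.2+211.9)/2 × 1.5 = 330.825
  Sum = 2799.725 µg/L·hr
Extrapolated tail: C_last / k_e = 211.9 / 0.057 = 3717.544
AUC_0→∞ = 2799.725 + 3717.544 = 6517.269 µg/L·hr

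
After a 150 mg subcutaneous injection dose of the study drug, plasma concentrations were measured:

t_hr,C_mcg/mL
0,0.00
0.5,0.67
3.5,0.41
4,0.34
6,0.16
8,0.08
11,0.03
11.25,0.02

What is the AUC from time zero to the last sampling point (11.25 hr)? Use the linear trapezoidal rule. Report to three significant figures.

AUC = 2.89 mcg/mL·hr

Trapezoidal AUC_0→11.25:
  [0→0.5]: (0.00+0.67)/2 × 0.5 = 0.1675
  [0.5→3.5]: (0.67+0.41)/2 × 3 = 1.62
  [3.5→4]: (0.41+0.34)/2 × 0.5 = 0.1875
  [4→6]: (0.34+0.16)/2 × 2 = 0.5
  [6→8]: (0.16+0.08)/2 × 2 = 0.24
  [8→11]: (0.08+0.03)/2 × 3 = 0.165
  [11→11.25]: (0.03+0.02)/2 × 0.25 = 0.00625
  Sum = 2.88625 mcg/mL·hr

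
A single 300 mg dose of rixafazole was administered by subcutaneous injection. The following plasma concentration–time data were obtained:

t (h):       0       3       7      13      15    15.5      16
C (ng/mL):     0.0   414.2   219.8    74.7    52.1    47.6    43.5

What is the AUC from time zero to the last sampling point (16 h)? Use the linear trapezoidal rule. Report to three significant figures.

Trapezoidal AUC_0→16:
  [0→3]: (0.0+414.2)/2 × 3 = 621.3
  [3→7]: (414.2+219.8)/2 × 4 = 1268.0
  [7→13]: (219.8+74.7)/2 × 6 = 883.5
  [13→15]: (74.7+52.1)/2 × 2 = 126.8
  [15→15.5]: (52.1+47.6)/2 × 0.5 = 24.925
  [15.5→16]: (47.6+43.5)/2 × 0.5 = 22.775
  Sum = 2947.3 ng/mL·h

AUC = 2950 ng/mL·h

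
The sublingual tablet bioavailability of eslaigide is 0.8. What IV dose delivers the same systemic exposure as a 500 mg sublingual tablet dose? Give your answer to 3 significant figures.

Systemic exposure from an extravascular dose = F × D_ev, so the equivalent IV dose is F × D_ev.
D_iv = F × D_ev = 0.8 × 500 = 400 mg

D_iv = 400 mg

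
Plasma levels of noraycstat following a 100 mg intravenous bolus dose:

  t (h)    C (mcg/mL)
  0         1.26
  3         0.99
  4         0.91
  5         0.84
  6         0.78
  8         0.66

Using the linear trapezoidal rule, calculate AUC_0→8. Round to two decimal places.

Trapezoidal AUC_0→8:
  [0→3]: (1.26+0.99)/2 × 3 = 3.375
  [3→4]: (0.99+0.91)/2 × 1 = 0.95
  [4→5]: (0.91+0.84)/2 × 1 = 0.875
  [5→6]: (0.84+0.78)/2 × 1 = 0.81
  [6→8]: (0.78+0.66)/2 × 2 = 1.44
  Sum = 7.45 mcg/mL·h

AUC = 7.45 mcg/mL·h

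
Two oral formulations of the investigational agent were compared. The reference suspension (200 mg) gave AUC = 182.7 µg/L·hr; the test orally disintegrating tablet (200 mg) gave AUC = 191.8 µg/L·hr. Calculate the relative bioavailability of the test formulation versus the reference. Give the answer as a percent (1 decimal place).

F_rel = (AUC_test/D_test) / (AUC_ref/D_ref)
      = (191.8/200) / (182.7/200)
      = 0.959 / 0.9135 = 1.0498 = 104.98%

F_rel = 105.0%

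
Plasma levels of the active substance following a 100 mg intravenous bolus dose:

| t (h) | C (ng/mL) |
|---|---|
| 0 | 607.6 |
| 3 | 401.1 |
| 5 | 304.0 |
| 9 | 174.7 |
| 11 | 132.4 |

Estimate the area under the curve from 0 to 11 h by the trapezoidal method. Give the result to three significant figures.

Trapezoidal AUC_0→11:
  [0→3]: (607.6+401.1)/2 × 3 = 1513.05
  [3→5]: (401.1+304.0)/2 × 2 = 705.1
  [5→9]: (304.0+174.7)/2 × 4 = 957.4
  [9→11]: (174.7+132.4)/2 × 2 = 307.1
  Sum = 3482.65 ng/mL·h

AUC = 3480 ng/mL·h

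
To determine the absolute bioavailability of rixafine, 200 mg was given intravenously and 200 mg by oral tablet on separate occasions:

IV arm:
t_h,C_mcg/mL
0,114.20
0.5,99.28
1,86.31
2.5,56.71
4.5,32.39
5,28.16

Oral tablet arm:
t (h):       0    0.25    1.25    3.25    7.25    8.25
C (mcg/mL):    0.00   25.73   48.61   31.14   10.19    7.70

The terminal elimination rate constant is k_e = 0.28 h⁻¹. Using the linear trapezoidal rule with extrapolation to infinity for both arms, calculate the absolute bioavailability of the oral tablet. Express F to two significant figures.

Trapezoidal AUC_0→5 (IV):
  [0→0.5]: (114.20+99.28)/2 × 0.5 = 53.37
  [0.5→1]: (99.28+86.31)/2 × 0.5 = 46.3975
  [1→2.5]: (86.31+56.71)/2 × 1.5 = 107.265
  [2.5→4.5]: (56.71+32.39)/2 × 2 = 89.1
  [4.5→5]: (32.39+28.16)/2 × 0.5 = 15.1375
  Sum = 311.27 mcg/mL·h
IV tail: 28.16/0.28 = 100.571; AUC_iv,0→∞ = 311.27 + 100.571 = 411.841 mcg/mL·h
Trapezoidal AUC_0→8.25 (oral tablet):
  [0→0.25]: (0.00+25.73)/2 × 0.25 = 3.21625
  [0.25→1.25]: (25.73+48.61)/2 × 1 = 37.17
  [1.25→3.25]: (48.61+31.14)/2 × 2 = 79.75
  [3.25→7.25]: (31.14+10.19)/2 × 4 = 82.66
  [7.25→8.25]: (10.19+7.70)/2 × 1 = 8.945
  Sum = 211.74125 mcg/mL·h
oral tablet tail: 7.70/0.28 = 27.500; AUC_ev,0→∞ = 211.74125 + 27.500 = 239.24125 mcg/mL·h
F = (AUC_ev/D_ev)/(AUC_iv/D_iv) = (239.24125/200)/(411.841/200) = 1.19621/2.059205 = 0.5809

F = 0.58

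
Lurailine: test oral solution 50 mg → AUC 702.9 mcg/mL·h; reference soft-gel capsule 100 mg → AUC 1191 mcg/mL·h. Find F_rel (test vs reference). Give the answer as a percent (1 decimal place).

F_rel = (AUC_test/D_test) / (AUC_ref/D_ref)
      = (702.9/50) / (1191/100)
      = 14.058 / 11.91 = 1.1804 = 118.04%

F_rel = 118.0%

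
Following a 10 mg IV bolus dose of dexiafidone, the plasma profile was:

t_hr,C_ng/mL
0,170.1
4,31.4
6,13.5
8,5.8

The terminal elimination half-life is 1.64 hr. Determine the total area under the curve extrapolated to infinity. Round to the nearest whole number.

AUC = 481 ng/mL·hr

Trapezoidal AUC_0→8:
  [0→4]: (170.1+31.4)/2 × 4 = 403.0
  [4→6]: (31.4+13.5)/2 × 2 = 44.9
  [6→8]: (13.5+5.8)/2 × 2 = 19.3
  Sum = 467.2 ng/mL·hr
k_e = ln2 / t½ = 0.693147 / 1.64 = 0.4227 hr^-1
Extrapolated tail: C_last / k_e = 5.8 / 0.4227 = 13.721
AUC_0→∞ = 467.2 + 13.721 = 480.921 ng/mL·hr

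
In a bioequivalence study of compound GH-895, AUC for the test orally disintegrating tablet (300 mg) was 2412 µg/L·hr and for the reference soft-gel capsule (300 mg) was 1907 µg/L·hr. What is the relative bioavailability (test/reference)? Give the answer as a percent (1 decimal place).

F_rel = (AUC_test/D_test) / (AUC_ref/D_ref)
      = (2412/300) / (1907/300)
      = 8.04 / 6.35667 = 1.2648 = 126.48%

F_rel = 126.5%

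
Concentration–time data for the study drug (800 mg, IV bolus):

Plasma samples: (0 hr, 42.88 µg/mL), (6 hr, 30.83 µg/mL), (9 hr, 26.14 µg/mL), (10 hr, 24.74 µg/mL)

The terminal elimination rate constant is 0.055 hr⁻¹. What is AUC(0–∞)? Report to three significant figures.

Trapezoidal AUC_0→10:
  [0→6]: (42.88+30.83)/2 × 6 = 221.13
  [6→9]: (30.83+26.14)/2 × 3 = 85.455
  [9→10]: (26.14+24.74)/2 × 1 = 25.44
  Sum = 332.025 µg/mL·hr
Extrapolated tail: C_last / k_e = 24.74 / 0.055 = 449.818
AUC_0→∞ = 332.025 + 449.818 = 781.843 µg/mL·hr

AUC = 782 µg/mL·hr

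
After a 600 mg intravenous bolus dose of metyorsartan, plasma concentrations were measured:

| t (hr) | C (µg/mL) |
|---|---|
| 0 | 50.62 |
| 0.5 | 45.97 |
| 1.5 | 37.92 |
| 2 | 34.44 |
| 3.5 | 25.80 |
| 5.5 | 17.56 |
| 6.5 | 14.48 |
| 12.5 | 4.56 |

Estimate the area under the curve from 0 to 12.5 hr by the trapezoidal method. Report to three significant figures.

Trapezoidal AUC_0→12.5:
  [0→0.5]: (50.62+45.97)/2 × 0.5 = 24.1475
  [0.5→1.5]: (45.97+37.92)/2 × 1 = 41.945
  [1.5→2]: (37.92+34.44)/2 × 0.5 = 18.09
  [2→3.5]: (34.44+25.80)/2 × 1.5 = 45.18
  [3.5→5.5]: (25.80+17.56)/2 × 2 = 43.36
  [5.5→6.5]: (17.56+14.48)/2 × 1 = 16.02
  [6.5→12.5]: (14.48+4.56)/2 × 6 = 57.12
  Sum = 245.8625 µg/mL·hr

AUC = 246 µg/mL·hr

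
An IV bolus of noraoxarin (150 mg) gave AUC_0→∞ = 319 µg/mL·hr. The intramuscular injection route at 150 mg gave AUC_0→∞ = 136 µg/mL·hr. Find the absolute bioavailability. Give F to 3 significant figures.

F = 0.426

F = (AUC_ev / D_ev) / (AUC_iv / D_iv)
  = (136/150) / (319/150)
  = 0.906667 / 2.12667 = 0.4263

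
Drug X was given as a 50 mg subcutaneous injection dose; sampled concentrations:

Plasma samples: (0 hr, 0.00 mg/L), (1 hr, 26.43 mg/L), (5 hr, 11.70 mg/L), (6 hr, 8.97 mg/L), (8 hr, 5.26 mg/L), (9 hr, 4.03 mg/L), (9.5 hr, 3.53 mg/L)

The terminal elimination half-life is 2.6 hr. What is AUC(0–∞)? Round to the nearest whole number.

Trapezoidal AUC_0→9.5:
  [0→1]: (0.00+26.43)/2 × 1 = 13.215
  [1→5]: (26.43+11.70)/2 × 4 = 76.26
  [5→6]: (11.70+8.97)/2 × 1 = 10.335
  [6→8]: (8.97+5.26)/2 × 2 = 14.23
  [8→9]: (5.26+4.03)/2 × 1 = 4.645
  [9→9.5]: (4.03+3.53)/2 × 0.5 = 1.89
  Sum = 120.575 mg/L·hr
k_e = ln2 / t½ = 0.693147 / 2.6 = 0.2666 hr^-1
Extrapolated tail: C_last / k_e = 3.53 / 0.2666 = 13.241
AUC_0→∞ = 120.575 + 13.241 = 133.816 mg/L·hr

AUC = 134 mg/L·hr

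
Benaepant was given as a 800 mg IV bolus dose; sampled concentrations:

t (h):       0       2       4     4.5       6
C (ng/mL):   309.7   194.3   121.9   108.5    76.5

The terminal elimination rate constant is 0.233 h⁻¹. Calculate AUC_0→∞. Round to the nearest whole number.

AUC = 1345 ng/mL·h

Trapezoidal AUC_0→6:
  [0→2]: (309.7+194.3)/2 × 2 = 504.0
  [2→4]: (194.3+121.9)/2 × 2 = 316.2
  [4→4.5]: (121.9+108.5)/2 × 0.5 = 57.6
  [4.5→6]: (108.5+76.5)/2 × 1.5 = 138.75
  Sum = 1016.55 ng/mL·h
Extrapolated tail: C_last / k_e = 76.5 / 0.233 = 328.326
AUC_0→∞ = 1016.55 + 328.326 = 1344.876 ng/mL·h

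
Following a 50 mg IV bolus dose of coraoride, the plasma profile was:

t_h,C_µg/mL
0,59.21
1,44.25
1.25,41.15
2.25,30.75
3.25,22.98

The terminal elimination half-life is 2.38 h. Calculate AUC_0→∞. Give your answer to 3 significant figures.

Trapezoidal AUC_0→3.25:
  [0→1]: (59.21+44.25)/2 × 1 = 51.73
  [1→1.25]: (44.25+41.15)/2 × 0.25 = 10.675
  [1.25→2.25]: (41.15+30.75)/2 × 1 = 35.95
  [2.25→3.25]: (30.75+22.98)/2 × 1 = 26.865
  Sum = 125.22 µg/mL·h
k_e = ln2 / t½ = 0.693147 / 2.38 = 0.2912 h^-1
Extrapolated tail: C_last / k_e = 22.98 / 0.2912 = 78.915
AUC_0→∞ = 125.22 + 78.915 = 204.135 µg/mL·h

AUC = 204 µg/mL·h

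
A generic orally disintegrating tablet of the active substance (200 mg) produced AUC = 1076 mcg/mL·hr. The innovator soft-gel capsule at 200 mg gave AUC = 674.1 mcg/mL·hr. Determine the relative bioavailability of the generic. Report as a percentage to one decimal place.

F_rel = (AUC_test/D_test) / (AUC_ref/D_ref)
      = (1076/200) / (674.1/200)
      = 5.38 / 3.3705 = 1.5962 = 159.62%

F_rel = 159.6%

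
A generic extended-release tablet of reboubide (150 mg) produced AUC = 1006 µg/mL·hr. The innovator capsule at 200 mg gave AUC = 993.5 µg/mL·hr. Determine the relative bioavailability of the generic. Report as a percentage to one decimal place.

F_rel = (AUC_test/D_test) / (AUC_ref/D_ref)
      = (1006/150) / (993.5/200)
      = 6.70667 / 4.9675 = 1.3501 = 135.01%

F_rel = 135.0%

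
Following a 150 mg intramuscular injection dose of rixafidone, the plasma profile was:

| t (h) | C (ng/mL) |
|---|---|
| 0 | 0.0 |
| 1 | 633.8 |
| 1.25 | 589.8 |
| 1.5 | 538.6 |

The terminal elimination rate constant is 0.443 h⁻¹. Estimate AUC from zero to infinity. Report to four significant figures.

Trapezoidal AUC_0→1.5:
  [0→1]: (0.0+633.8)/2 × 1 = 316.9
  [1→1.25]: (633.8+589.8)/2 × 0.25 = 152.95
  [1.25→1.5]: (589.8+538.6)/2 × 0.25 = 141.05
  Sum = 610.9 ng/mL·h
Extrapolated tail: C_last / k_e = 538.6 / 0.443 = 1215.801
AUC_0→∞ = 610.9 + 1215.801 = 1826.701 ng/mL·h

AUC = 1827 ng/mL·h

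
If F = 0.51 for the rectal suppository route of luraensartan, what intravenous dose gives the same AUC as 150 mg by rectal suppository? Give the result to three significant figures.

D_iv = 76.5 mg

Systemic exposure from an extravascular dose = F × D_ev, so the equivalent IV dose is F × D_ev.
D_iv = F × D_ev = 0.51 × 150 = 76.5 mg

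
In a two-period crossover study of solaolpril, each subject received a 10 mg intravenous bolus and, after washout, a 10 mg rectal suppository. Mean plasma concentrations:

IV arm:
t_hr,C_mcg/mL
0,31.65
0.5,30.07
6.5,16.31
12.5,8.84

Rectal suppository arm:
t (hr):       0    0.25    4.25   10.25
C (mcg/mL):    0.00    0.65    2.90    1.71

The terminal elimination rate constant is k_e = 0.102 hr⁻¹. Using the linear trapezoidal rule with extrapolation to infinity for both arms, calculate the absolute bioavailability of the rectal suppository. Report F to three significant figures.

F = 0.119

Trapezoidal AUC_0→12.5 (IV):
  [0→0.5]: (31.65+30.07)/2 × 0.5 = 15.43
  [0.5→6.5]: (30.07+16.31)/2 × 6 = 139.14
  [6.5→12.5]: (16.31+8.84)/2 × 6 = 75.45
  Sum = 230.02 mcg/mL·hr
IV tail: 8.84/0.102 = 86.667; AUC_iv,0→∞ = 230.02 + 86.667 = 316.687 mcg/mL·hr
Trapezoidal AUC_0→10.25 (rectal suppository):
  [0→0.25]: (0.00+0.65)/2 × 0.25 = 0.08125
  [0.25→4.25]: (0.65+2.90)/2 × 4 = 7.1
  [4.25→10.25]: (2.90+1.71)/2 × 6 = 13.83
  Sum = 21.01125 mcg/mL·hr
rectal suppository tail: 1.71/0.102 = 16.765; AUC_ev,0→∞ = 21.01125 + 16.765 = 37.77625 mcg/mL·hr
F = (AUC_ev/D_ev)/(AUC_iv/D_iv) = (37.77625/10)/(316.687/10) = 3.777625/31.6687 = 0.1193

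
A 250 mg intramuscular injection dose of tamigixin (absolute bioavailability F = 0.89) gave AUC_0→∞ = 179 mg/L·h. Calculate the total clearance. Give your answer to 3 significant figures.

CL = 1.24 L/h

CL = F × Dose / AUC_0→∞
   = 0.89 × 250 / 179 = 1.24302 L/h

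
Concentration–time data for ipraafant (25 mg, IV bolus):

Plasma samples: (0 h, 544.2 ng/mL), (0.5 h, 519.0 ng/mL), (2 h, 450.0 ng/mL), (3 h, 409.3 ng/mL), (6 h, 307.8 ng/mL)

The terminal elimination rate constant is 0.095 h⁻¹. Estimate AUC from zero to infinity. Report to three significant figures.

Trapezoidal AUC_0→6:
  [0→0.5]: (544.2+519.0)/2 × 0.5 = 265.8
  [0.5→2]: (519.0+450.0)/2 × 1.5 = 726.75
  [2→3]: (450.0+409.3)/2 × 1 = 429.65
  [3→6]: (409.3+307.8)/2 × 3 = 1075.65
  Sum = 2497.85 ng/mL·h
Extrapolated tail: C_last / k_e = 307.8 / 0.095 = 3240.000
AUC_0→∞ = 2497.85 + 3240.000 = 5737.85 ng/mL·h

AUC = 5740 ng/mL·h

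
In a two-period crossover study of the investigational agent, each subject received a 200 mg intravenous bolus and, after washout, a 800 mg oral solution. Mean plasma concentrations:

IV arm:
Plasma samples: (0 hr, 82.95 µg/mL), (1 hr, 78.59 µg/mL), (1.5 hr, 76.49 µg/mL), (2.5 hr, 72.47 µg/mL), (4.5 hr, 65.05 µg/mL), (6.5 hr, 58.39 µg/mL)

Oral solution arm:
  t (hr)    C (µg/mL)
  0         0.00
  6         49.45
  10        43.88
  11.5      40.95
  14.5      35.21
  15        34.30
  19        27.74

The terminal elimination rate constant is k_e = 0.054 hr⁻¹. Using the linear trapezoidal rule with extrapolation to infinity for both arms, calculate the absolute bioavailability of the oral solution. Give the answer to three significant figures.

F = 0.190

Trapezoidal AUC_0→6.5 (IV):
  [0→1]: (82.95+78.59)/2 × 1 = 80.77
  [1→1.5]: (78.59+76.49)/2 × 0.5 = 38.77
  [1.5→2.5]: (76.49+72.47)/2 × 1 = 74.48
  [2.5→4.5]: (72.47+65.05)/2 × 2 = 137.52
  [4.5→6.5]: (65.05+58.39)/2 × 2 = 123.44
  Sum = 454.98 µg/mL·hr
IV tail: 58.39/0.054 = 1081.296; AUC_iv,0→∞ = 454.98 + 1081.296 = 1536.276 µg/mL·hr
Trapezoidal AUC_0→19 (oral solution):
  [0→6]: (0.00+49.45)/2 × 6 = 148.35
  [6→10]: (49.45+43.88)/2 × 4 = 186.66
  [10→11.5]: (43.88+40.95)/2 × 1.5 = 63.6225
  [11.5→14.5]: (40.95+35.21)/2 × 3 = 114.24
  [14.5→15]: (35.21+34.30)/2 × 0.5 = 17.3775
  [15→19]: (34.30+27.74)/2 × 4 = 124.08
  Sum = 654.33 µg/mL·hr
oral solution tail: 27.74/0.054 = 513.704; AUC_ev,0→∞ = 654.33 + 513.704 = 1168.034 µg/mL·hr
F = (AUC_ev/D_ev)/(AUC_iv/D_iv) = (1168.034/800)/(1536.276/200) = 1.4600425/7.68138 = 0.1901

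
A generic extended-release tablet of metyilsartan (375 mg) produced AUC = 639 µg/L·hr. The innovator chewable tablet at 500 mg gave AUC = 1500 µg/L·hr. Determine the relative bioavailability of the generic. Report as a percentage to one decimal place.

F_rel = (AUC_test/D_test) / (AUC_ref/D_ref)
      = (639/375) / (1500/500)
      = 1.704 / 3 = 0.5680 = 56.80%

F_rel = 56.8%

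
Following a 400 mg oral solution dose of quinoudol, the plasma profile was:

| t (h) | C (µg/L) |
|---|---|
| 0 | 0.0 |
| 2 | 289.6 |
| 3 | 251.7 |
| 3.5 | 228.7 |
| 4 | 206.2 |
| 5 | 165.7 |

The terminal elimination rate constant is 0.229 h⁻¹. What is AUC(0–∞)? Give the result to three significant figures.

AUC = 1700 µg/L·h

Trapezoidal AUC_0→5:
  [0→2]: (0.0+289.6)/2 × 2 = 289.6
  [2→3]: (289.6+251.7)/2 × 1 = 270.65
  [3→3.5]: (251.7+228.7)/2 × 0.5 = 120.1
  [3.5→4]: (228.7+206.2)/2 × 0.5 = 108.725
  [4→5]: (206.2+165.7)/2 × 1 = 185.95
  Sum = 975.025 µg/L·h
Extrapolated tail: C_last / k_e = 165.7 / 0.229 = 723.581
AUC_0→∞ = 975.025 + 723.581 = 1698.606 µg/L·h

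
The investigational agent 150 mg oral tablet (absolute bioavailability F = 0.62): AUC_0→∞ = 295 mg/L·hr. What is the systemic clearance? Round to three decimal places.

CL = F × Dose / AUC_0→∞
   = 0.62 × 150 / 295 = 0.315254 L/hr

CL = 0.315 L/hr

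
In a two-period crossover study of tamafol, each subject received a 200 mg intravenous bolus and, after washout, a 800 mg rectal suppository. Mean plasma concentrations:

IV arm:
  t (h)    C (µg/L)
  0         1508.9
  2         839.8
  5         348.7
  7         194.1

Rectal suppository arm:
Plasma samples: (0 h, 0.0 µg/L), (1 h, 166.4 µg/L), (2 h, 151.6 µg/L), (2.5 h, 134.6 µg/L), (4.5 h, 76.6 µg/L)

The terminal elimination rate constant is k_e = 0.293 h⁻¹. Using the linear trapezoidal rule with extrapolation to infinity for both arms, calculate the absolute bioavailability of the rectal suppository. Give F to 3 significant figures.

Trapezoidal AUC_0→7 (IV):
  [0→2]: (1508.9+839.8)/2 × 2 = 2348.7
  [2→5]: (839.8+348.7)/2 × 3 = 1782.75
  [5→7]: (348.7+194.1)/2 × 2 = 542.8
  Sum = 4674.25 µg/L·h
IV tail: 194.1/0.293 = 662.457; AUC_iv,0→∞ = 4674.25 + 662.457 = 5336.707 µg/L·h
Trapezoidal AUC_0→4.5 (rectal suppository):
  [0→1]: (0.0+166.4)/2 × 1 = 83.2
  [1→2]: (166.4+151.6)/2 × 1 = 159.0
  [2→2.5]: (151.6+134.6)/2 × 0.5 = 71.55
  [2.5→4.5]: (134.6+76.6)/2 × 2 = 211.2
  Sum = 524.95 µg/L·h
rectal suppository tail: 76.6/0.293 = 261.433; AUC_ev,0→∞ = 524.95 + 261.433 = 786.383 µg/L·h
F = (AUC_ev/D_ev)/(AUC_iv/D_iv) = (786.383/800)/(5336.707/200) = 0.98297875/26.683535 = 0.0368

F = 0.0368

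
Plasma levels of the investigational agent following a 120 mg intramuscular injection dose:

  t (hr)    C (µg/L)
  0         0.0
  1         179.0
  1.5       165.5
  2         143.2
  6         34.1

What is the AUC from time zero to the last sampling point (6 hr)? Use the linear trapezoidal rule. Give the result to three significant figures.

Trapezoidal AUC_0→6:
  [0→1]: (0.0+179.0)/2 × 1 = 89.5
  [1→1.5]: (179.0+165.5)/2 × 0.5 = 86.125
  [1.5→2]: (165.5+143.2)/2 × 0.5 = 77.175
  [2→6]: (143.2+34.1)/2 × 4 = 354.6
  Sum = 607.4 µg/L·hr

AUC = 607 µg/L·hr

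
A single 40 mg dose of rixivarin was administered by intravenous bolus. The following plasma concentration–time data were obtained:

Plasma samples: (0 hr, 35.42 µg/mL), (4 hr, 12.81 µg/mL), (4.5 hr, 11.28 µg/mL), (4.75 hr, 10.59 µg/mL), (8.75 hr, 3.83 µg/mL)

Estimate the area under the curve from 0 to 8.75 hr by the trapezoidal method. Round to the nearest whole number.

Trapezoidal AUC_0→8.75:
  [0→4]: (35.42+12.81)/2 × 4 = 96.46
  [4→4.5]: (12.81+11.28)/2 × 0.5 = 6.0225
  [4.5→4.75]: (11.28+10.59)/2 × 0.25 = 2.73375
  [4.75→8.75]: (10.59+3.83)/2 × 4 = 28.84
  Sum = 134.05625 µg/mL·hr

AUC = 134 µg/mL·hr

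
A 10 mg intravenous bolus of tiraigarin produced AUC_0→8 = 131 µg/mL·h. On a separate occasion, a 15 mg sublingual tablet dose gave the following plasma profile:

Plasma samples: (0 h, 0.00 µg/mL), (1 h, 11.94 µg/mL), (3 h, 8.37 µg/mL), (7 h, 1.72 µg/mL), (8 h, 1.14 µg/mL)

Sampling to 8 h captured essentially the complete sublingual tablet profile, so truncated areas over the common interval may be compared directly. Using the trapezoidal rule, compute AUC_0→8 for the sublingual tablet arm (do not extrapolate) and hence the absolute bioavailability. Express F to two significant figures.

F = 0.24

Trapezoidal AUC_0→8 (sublingual tablet):
  [0→1]: (0.00+11.94)/2 × 1 = 5.97
  [1→3]: (11.94+8.37)/2 × 2 = 20.31
  [3→7]: (8.37+1.72)/2 × 4 = 20.18
  [7→8]: (1.72+1.14)/2 × 1 = 1.43
  Sum = 47.89 µg/mL·h
F = (AUC_ev/D_ev)/(AUC_iv/D_iv) = (47.89/15)/(131/10) = 3.19267/13.1 = 0.2437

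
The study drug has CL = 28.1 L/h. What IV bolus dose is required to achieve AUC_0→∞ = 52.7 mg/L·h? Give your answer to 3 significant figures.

Dose = 1480 mg

Dose_iv = CL × AUC_0→∞
     = 28.1 × 52.7 = 1480.87 mg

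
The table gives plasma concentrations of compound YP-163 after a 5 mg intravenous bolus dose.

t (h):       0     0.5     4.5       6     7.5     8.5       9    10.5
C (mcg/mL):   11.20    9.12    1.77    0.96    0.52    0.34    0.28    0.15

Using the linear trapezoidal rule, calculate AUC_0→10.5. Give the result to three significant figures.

AUC = 30.9 mcg/mL·h

Trapezoidal AUC_0→10.5:
  [0→0.5]: (11.20+9.12)/2 × 0.5 = 5.08
  [0.5→4.5]: (9.12+1.77)/2 × 4 = 21.78
  [4.5→6]: (1.77+0.96)/2 × 1.5 = 2.0475
  [6→7.5]: (0.96+0.52)/2 × 1.5 = 1.11
  [7.5→8.5]: (0.52+0.34)/2 × 1 = 0.43
  [8.5→9]: (0.34+0.28)/2 × 0.5 = 0.155
  [9→10.5]: (0.28+0.15)/2 × 1.5 = 0.3225
  Sum = 30.925 mcg/mL·h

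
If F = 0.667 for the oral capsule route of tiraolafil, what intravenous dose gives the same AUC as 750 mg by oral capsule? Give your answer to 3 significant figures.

D_iv = 500 mg

Systemic exposure from an extravascular dose = F × D_ev, so the equivalent IV dose is F × D_ev.
D_iv = F × D_ev = 0.667 × 750 = 500.25 mg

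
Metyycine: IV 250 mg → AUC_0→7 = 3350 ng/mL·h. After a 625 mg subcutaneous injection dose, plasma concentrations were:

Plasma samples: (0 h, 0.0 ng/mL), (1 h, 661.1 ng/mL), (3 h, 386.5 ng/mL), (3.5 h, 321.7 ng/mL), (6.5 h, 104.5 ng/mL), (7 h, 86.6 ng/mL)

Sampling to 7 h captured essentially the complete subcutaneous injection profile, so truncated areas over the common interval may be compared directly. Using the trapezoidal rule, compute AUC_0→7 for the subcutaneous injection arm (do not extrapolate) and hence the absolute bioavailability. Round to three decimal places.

Trapezoidal AUC_0→7 (subcutaneous injection):
  [0→1]: (0.0+661.1)/2 × 1 = 330.55
  [1→3]: (661.1+386.5)/2 × 2 = 1047.6
  [3→3.5]: (386.5+321.7)/2 × 0.5 = 177.05
  [3.5→6.5]: (321.7+104.5)/2 × 3 = 639.3
  [6.5→7]: (104.5+86.6)/2 × 0.5 = 47.775
  Sum = 2242.275 ng/mL·h
F = (AUC_ev/D_ev)/(AUC_iv/D_iv) = (2242.275/625)/(3350/250) = 3.58764/13.4 = 0.2677

F = 0.268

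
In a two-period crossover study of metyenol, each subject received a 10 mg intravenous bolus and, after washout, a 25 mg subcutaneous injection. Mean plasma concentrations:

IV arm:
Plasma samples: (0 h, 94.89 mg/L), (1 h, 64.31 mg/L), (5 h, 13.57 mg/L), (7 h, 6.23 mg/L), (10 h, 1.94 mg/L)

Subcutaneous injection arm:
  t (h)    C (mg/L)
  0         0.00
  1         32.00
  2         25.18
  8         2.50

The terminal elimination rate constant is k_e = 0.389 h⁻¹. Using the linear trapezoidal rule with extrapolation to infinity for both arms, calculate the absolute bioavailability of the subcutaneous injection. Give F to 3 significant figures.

Trapezoidal AUC_0→10 (IV):
  [0→1]: (94.89+64.31)/2 × 1 = 79.6
  [1→5]: (64.31+13.57)/2 × 4 = 155.76
  [5→7]: (13.57+6.23)/2 × 2 = 19.8
  [7→10]: (6.23+1.94)/2 × 3 = 12.255
  Sum = 267.415 mg/L·h
IV tail: 1.94/0.389 = 4.987; AUC_iv,0→∞ = 267.415 + 4.987 = 272.402 mg/L·h
Trapezoidal AUC_0→8 (subcutaneous injection):
  [0→1]: (0.00+32.00)/2 × 1 = 16.0
  [1→2]: (32.00+25.18)/2 × 1 = 28.59
  [2→8]: (25.18+2.50)/2 × 6 = 83.04
  Sum = 127.63 mg/L·h
subcutaneous injection tail: 2.50/0.389 = 6.427; AUC_ev,0→∞ = 127.63 + 6.427 = 134.057 mg/L·h
F = (AUC_ev/D_ev)/(AUC_iv/D_iv) = (134.057/25)/(272.402/10) = 5.36228/27.2402 = 0.1969

F = 0.197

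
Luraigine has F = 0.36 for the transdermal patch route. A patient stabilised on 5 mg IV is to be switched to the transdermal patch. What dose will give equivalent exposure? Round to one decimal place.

D_transdermal = 13.9 mg

For equal systemic exposure: F × D_ev = D_iv
D_ev = D_iv / F = 5 / 0.36 = 13.8889 mg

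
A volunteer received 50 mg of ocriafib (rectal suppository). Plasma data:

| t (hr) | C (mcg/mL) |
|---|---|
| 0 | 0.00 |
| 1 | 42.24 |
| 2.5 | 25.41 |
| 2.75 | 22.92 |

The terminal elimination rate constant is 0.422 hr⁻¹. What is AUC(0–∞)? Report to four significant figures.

AUC = 132.2 mcg/mL·hr

Trapezoidal AUC_0→2.75:
  [0→1]: (0.00+42.24)/2 × 1 = 21.12
  [1→2.5]: (42.24+25.41)/2 × 1.5 = 50.7375
  [2.5→2.75]: (25.41+22.92)/2 × 0.25 = 6.04125
  Sum = 77.89875 mcg/mL·hr
Extrapolated tail: C_last / k_e = 22.92 / 0.422 = 54.313
AUC_0→∞ = 77.89875 + 54.313 = 132.21175 mcg/mL·hr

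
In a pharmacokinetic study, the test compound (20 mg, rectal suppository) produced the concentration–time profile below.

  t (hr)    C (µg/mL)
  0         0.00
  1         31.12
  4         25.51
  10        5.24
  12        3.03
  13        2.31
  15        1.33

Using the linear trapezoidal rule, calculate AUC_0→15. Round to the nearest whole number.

AUC = 207 µg/mL·hr

Trapezoidal AUC_0→15:
  [0→1]: (0.00+31.12)/2 × 1 = 15.56
  [1→4]: (31.12+25.51)/2 × 3 = 84.945
  [4→10]: (25.51+5.24)/2 × 6 = 92.25
  [10→12]: (5.24+3.03)/2 × 2 = 8.27
  [12→13]: (3.03+2.31)/2 × 1 = 2.67
  [13→15]: (2.31+1.33)/2 × 2 = 3.64
  Sum = 207.335 µg/mL·hr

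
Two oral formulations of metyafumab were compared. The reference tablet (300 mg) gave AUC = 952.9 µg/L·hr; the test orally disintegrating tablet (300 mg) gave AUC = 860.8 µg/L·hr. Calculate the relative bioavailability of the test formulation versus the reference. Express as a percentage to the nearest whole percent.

F_rel = 90%

F_rel = (AUC_test/D_test) / (AUC_ref/D_ref)
      = (860.8/300) / (952.9/300)
      = 2.86933 / 3.17633 = 0.9033 = 90.33%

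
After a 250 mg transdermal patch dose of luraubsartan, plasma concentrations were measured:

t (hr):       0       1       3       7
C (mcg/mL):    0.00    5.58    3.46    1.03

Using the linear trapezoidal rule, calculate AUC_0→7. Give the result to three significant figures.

AUC = 20.8 mcg/mL·hr

Trapezoidal AUC_0→7:
  [0→1]: (0.00+5.58)/2 × 1 = 2.79
  [1→3]: (5.58+3.46)/2 × 2 = 9.04
  [3→7]: (3.46+1.03)/2 × 4 = 8.98
  Sum = 20.81 mcg/mL·hr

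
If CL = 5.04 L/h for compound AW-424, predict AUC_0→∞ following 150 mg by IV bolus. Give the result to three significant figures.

AUC = 29.8 mg/L·h

AUC_0→∞ = Dose_iv / CL
        = 150 / 5.04 = 29.7619 mg/L·h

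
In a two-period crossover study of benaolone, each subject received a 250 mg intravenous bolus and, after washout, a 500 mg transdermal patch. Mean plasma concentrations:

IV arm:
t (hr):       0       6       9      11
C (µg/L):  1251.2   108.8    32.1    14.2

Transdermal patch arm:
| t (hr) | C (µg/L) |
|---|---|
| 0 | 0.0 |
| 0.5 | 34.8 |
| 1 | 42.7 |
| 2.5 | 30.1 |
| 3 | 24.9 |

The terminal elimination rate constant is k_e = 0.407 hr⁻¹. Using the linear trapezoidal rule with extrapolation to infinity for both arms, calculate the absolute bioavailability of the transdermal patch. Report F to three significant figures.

Trapezoidal AUC_0→11 (IV):
  [0→6]: (1251.2+108.8)/2 × 6 = 4080.0
  [6→9]: (108.8+32.1)/2 × 3 = 211.35
  [9→11]: (32.1+14.2)/2 × 2 = 46.3
  Sum = 4337.65 µg/L·hr
IV tail: 14.2/0.407 = 34.889; AUC_iv,0→∞ = 4337.65 + 34.889 = 4372.539 µg/L·hr
Trapezoidal AUC_0→3 (transdermal patch):
  [0→0.5]: (0.0+34.8)/2 × 0.5 = 8.7
  [0.5→1]: (34.8+42.7)/2 × 0.5 = 19.375
  [1→2.5]: (42.7+30.1)/2 × 1.5 = 54.6
  [2.5→3]: (30.1+24.9)/2 × 0.5 = 13.75
  Sum = 96.425 µg/L·hr
transdermal patch tail: 24.9/0.407 = 61.179; AUC_ev,0→∞ = 96.425 + 61.179 = 157.604 µg/L·hr
F = (AUC_ev/D_ev)/(AUC_iv/D_iv) = (157.604/500)/(4372.539/250) = 0.315208/17.490156 = 0.0180

F = 0.0180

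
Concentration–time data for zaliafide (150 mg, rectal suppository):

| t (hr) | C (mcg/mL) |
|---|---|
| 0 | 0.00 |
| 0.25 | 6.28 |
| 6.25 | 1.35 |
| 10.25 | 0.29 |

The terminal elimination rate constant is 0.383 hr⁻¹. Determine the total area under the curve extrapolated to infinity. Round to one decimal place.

Trapezoidal AUC_0→10.25:
  [0→0.25]: (0.00+6.28)/2 × 0.25 = 0.785
  [0.25→6.25]: (6.28+1.35)/2 × 6 = 22.89
  [6.25→10.25]: (1.35+0.29)/2 × 4 = 3.28
  Sum = 26.955 mcg/mL·hr
Extrapolated tail: C_last / k_e = 0.29 / 0.383 = 0.757
AUC_0→∞ = 26.955 + 0.757 = 27.712 mcg/mL·hr

AUC = 27.7 mcg/mL·hr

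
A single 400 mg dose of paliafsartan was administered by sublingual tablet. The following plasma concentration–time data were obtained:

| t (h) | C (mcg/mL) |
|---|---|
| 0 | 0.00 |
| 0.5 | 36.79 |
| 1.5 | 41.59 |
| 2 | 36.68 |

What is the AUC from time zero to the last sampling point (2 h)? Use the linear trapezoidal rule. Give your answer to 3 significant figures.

Trapezoidal AUC_0→2:
  [0→0.5]: (0.00+36.79)/2 × 0.5 = 9.1975
  [0.5→1.5]: (36.79+41.59)/2 × 1 = 39.19
  [1.5→2]: (41.59+36.68)/2 × 0.5 = 19.5675
  Sum = 67.955 mcg/mL·h

AUC = 68.0 mcg/mL·h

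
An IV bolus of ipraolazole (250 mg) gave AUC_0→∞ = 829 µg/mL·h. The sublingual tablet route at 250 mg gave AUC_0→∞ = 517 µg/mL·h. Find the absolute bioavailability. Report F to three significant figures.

F = 0.624

F = (AUC_ev / D_ev) / (AUC_iv / D_iv)
  = (517/250) / (829/250)
  = 2.068 / 3.316 = 0.6236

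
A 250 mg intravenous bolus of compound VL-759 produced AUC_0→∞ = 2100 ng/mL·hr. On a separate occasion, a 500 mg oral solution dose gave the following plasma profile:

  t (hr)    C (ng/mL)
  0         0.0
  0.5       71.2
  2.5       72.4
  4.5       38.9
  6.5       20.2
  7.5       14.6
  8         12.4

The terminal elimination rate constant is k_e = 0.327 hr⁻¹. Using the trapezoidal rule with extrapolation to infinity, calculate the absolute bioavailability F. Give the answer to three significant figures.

Trapezoidal AUC_0→8 (oral solution):
  [0→0.5]: (0.0+71.2)/2 × 0.5 = 17.8
  [0.5→2.5]: (71.2+72.4)/2 × 2 = 143.6
  [2.5→4.5]: (72.4+38.9)/2 × 2 = 111.3
  [4.5→6.5]: (38.9+20.2)/2 × 2 = 59.1
  [6.5→7.5]: (20.2+14.6)/2 × 1 = 17.4
  [7.5→8]: (14.6+12.4)/2 × 0.5 = 6.75
  Sum = 355.95 ng/mL·hr
Tail: C_last/k_e = 12.4/0.327 = 37.920
AUC_0→∞ (oral solution) = 355.95 + 37.920 = 393.87 ng/mL·hr
F = (AUC_ev/D_ev)/(AUC_iv/D_iv) = (393.87/500)/(2100/250) = 0.78774/8.4 = 0.0938

F = 0.0938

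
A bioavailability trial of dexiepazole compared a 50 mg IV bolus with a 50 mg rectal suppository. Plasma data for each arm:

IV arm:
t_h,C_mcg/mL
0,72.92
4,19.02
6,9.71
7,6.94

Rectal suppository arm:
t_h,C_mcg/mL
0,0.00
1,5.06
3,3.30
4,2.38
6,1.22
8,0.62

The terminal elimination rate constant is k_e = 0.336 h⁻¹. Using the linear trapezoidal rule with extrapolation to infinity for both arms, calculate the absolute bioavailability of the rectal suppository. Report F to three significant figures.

F = 0.0870

Trapezoidal AUC_0→7 (IV):
  [0→4]: (72.92+19.02)/2 × 4 = 183.88
  [4→6]: (19.02+9.71)/2 × 2 = 28.73
  [6→7]: (9.71+6.94)/2 × 1 = 8.325
  Sum = 220.935 mcg/mL·h
IV tail: 6.94/0.336 = 20.655; AUC_iv,0→∞ = 220.935 + 20.655 = 241.59 mcg/mL·h
Trapezoidal AUC_0→8 (rectal suppository):
  [0→1]: (0.00+5.06)/2 × 1 = 2.53
  [1→3]: (5.06+3.30)/2 × 2 = 8.36
  [3→4]: (3.30+2.38)/2 × 1 = 2.84
  [4→6]: (2.38+1.22)/2 × 2 = 3.6
  [6→8]: (1.22+0.62)/2 × 2 = 1.84
  Sum = 19.17 mcg/mL·h
rectal suppository tail: 0.62/0.336 = 1.845; AUC_ev,0→∞ = 19.17 + 1.845 = 21.015 mcg/mL·h
F = (AUC_ev/D_ev)/(AUC_iv/D_iv) = (21.015/50)/(241.59/50) = 0.4203/4.8318 = 0.0870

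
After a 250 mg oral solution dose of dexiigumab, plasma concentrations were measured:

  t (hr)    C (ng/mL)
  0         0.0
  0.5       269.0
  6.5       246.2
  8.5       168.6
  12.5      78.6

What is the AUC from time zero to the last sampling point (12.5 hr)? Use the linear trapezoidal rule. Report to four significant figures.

AUC = 2522 ng/mL·hr

Trapezoidal AUC_0→12.5:
  [0→0.5]: (0.0+269.0)/2 × 0.5 = 67.25
  [0.5→6.5]: (269.0+246.2)/2 × 6 = 1545.6
  [6.5→8.5]: (246.2+168.6)/2 × 2 = 414.8
  [8.5→12.5]: (168.6+78.6)/2 × 4 = 494.4
  Sum = 2522.05 ng/mL·hr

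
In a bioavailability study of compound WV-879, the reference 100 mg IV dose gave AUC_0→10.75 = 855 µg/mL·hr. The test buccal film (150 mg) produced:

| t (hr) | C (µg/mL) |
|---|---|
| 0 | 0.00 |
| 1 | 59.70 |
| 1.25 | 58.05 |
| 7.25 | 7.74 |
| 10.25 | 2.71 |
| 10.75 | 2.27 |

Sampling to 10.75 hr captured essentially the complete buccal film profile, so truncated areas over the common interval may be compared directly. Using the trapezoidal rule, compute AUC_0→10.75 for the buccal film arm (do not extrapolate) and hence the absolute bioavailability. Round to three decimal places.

Trapezoidal AUC_0→10.75 (buccal film):
  [0→1]: (0.00+59.70)/2 × 1 = 29.85
  [1→1.25]: (59.70+58.05)/2 × 0.25 = 14.71875
  [1.25→7.25]: (58.05+7.74)/2 × 6 = 197.37
  [7.25→10.25]: (7.74+2.71)/2 × 3 = 15.675
  [10.25→10.75]: (2.71+2.27)/2 × 0.5 = 1.245
  Sum = 258.85875 µg/mL·hr
F = (AUC_ev/D_ev)/(AUC_iv/D_iv) = (258.85875/150)/(855/100) = 1.725725/8.55 = 0.2018

F = 0.202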